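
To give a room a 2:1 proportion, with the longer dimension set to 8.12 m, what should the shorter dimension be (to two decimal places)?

2:1 = 2.00000.
Shorter side = 8.12 ÷ 2.00000 ≈ 4.0600 → 4.06 m.

4.06 m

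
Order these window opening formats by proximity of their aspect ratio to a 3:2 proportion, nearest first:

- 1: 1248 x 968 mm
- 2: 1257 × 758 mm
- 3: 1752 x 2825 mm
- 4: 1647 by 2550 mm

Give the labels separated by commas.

4, 3, 2, 1

Ratios: 1 = 1248 / 968 ≈ 1.289; 2 = 1257 / 758 ≈ 1.658; 3 = 2825 / 1752 ≈ 1.612; 4 = 2550 / 1647 ≈ 1.548.
|Δ from 1.500|: 1 0.211; 2 0.158; 3 0.112; 4 0.048.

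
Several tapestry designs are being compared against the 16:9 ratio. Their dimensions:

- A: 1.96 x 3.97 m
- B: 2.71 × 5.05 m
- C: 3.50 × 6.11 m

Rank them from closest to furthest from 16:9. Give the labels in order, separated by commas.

C, B, A

A: 3.97/1.96 ≈ 2.026 → |2.026 − 1.778| = 0.248
B: 5.05/2.71 ≈ 1.863 → |1.863 − 1.778| = 0.085
C: 6.11/3.50 ≈ 1.746 → |1.746 − 1.778| = 0.032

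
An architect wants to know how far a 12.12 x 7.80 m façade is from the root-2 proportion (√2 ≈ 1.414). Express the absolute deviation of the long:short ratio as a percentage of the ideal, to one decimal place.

9.9%

Ratio = 12.12 / 7.80 ≈ 1.5538.
Ideal root-2 ≈ 1.4142. |1.5538 − 1.4142| / 1.4142 ≈ 9.87% → 9.9%.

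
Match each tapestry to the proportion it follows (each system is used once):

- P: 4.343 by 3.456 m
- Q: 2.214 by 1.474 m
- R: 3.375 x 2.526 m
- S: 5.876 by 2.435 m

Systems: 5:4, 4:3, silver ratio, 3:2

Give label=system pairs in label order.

P = 4.343/3.456 ≈ 1.257 → 5:4 (1.250)
Q = 2.214/1.474 ≈ 1.502 → 3:2 (1.500)
R = 3.375/2.526 ≈ 1.336 → 4:3 (1.333)
S = 5.876/2.435 ≈ 2.413 → silver ratio (2.414)

P=5:4, Q=3:2, R=4:3, S=silver ratio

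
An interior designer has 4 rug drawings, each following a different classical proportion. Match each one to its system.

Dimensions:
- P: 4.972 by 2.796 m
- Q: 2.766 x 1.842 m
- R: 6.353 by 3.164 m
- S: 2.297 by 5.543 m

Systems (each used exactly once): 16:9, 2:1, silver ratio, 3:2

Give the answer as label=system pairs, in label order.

P=16:9, Q=3:2, R=2:1, S=silver ratio

P = 4.972/2.796 ≈ 1.778 → 16:9 (1.778)
Q = 2.766/1.842 ≈ 1.502 → 3:2 (1.500)
R = 6.353/3.164 ≈ 2.008 → 2:1 (2.000)
S = 5.543/2.297 ≈ 2.413 → silver ratio (2.414)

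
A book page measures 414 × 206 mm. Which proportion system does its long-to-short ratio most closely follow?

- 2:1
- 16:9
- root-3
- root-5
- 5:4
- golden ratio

Ratio = 414 / 206 ≈ 2.010.
Distances: 2:1 2.000 (Δ 0.010); 16:9 1.778 (Δ 0.232); root-3 1.732 (Δ 0.278); root-5 2.236 (Δ 0.226); 5:4 1.250 (Δ 0.760); golden ratio 1.618 (Δ 0.392).

2:1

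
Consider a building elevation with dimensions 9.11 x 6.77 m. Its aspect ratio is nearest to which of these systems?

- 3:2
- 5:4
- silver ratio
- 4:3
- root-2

4:3

9.11/6.77 ≈ 1.346. Nearest candidates are 4:3 (1.333, off by 0.013) and root-2 (1.414, off by 0.068).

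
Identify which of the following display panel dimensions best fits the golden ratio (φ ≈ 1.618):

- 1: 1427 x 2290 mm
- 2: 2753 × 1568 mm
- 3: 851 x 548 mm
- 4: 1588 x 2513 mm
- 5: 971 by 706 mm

Target golden ratio ≈ 1.618.
1: 1.605 (Δ0.013)  2: 1.756 (Δ0.138)  3: 1.553 (Δ0.065)  4: 1.582 (Δ0.036)  5: 1.375 (Δ0.243)

1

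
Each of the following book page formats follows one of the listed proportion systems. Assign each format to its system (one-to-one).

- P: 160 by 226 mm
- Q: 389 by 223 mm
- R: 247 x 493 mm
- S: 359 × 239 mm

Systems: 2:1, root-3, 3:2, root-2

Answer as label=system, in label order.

P=root-2, Q=root-3, R=2:1, S=3:2

Ratios: P ≈ 1.413; Q ≈ 1.744; R ≈ 1.996; S ≈ 1.502.
Targets: 2:1 ≈ 2.000; root-3 ≈ 1.732; 3:2 ≈ 1.500; root-2 ≈ 1.414.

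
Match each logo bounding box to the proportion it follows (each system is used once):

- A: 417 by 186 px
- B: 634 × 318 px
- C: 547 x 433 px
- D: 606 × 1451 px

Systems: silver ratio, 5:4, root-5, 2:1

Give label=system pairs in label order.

A=root-5, B=2:1, C=5:4, D=silver ratio

A = 417/186 ≈ 2.242 → root-5 (2.236)
B = 634/318 ≈ 1.994 → 2:1 (2.000)
C = 547/433 ≈ 1.263 → 5:4 (1.250)
D = 1451/606 ≈ 2.394 → silver ratio (2.414)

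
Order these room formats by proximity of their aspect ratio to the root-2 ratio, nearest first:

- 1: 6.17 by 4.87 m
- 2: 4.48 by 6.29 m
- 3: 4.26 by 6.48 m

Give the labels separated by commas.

Ratios: 1 = 6.17 / 4.87 ≈ 1.267; 2 = 6.29 / 4.48 ≈ 1.404; 3 = 6.48 / 4.26 ≈ 1.521.
|Δ from 1.414|: 1 0.147; 2 0.010; 3 0.107.

2, 3, 1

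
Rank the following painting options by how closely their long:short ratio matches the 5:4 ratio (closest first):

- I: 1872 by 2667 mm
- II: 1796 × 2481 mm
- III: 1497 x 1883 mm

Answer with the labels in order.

III, II, I

Ratios: I = 2667 / 1872 ≈ 1.425; II = 2481 / 1796 ≈ 1.381; III = 1883 / 1497 ≈ 1.258.
|Δ from 1.250|: I 0.175; II 0.131; III 0.008.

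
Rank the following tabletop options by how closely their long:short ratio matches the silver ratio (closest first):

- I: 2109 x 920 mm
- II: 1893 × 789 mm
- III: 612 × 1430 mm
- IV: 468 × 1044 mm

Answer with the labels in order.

I: 2109/920 ≈ 2.292 → |2.292 − 2.414| = 0.122
II: 1893/789 ≈ 2.399 → |2.399 − 2.414| = 0.015
III: 1430/612 ≈ 2.337 → |2.337 − 2.414| = 0.077
IV: 1044/468 ≈ 2.231 → |2.231 − 2.414| = 0.183

II, III, I, IV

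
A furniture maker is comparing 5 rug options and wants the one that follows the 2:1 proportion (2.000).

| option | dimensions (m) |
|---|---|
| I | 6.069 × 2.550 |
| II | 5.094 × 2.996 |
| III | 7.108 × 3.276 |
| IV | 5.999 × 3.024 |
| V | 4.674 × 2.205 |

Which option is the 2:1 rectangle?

Target 2:1 ≈ 2.000.
I: 2.380 (Δ0.380)  II: 1.700 (Δ0.300)  III: 2.170 (Δ0.170)  IV: 1.984 (Δ0.016)  V: 2.120 (Δ0.120)

IV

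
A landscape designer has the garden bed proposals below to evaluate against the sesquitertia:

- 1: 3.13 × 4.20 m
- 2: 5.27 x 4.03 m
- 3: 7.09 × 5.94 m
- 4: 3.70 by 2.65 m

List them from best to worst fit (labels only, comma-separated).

Ratios: 1 = 4.20 / 3.13 ≈ 1.342; 2 = 5.27 / 4.03 ≈ 1.308; 3 = 7.09 / 5.94 ≈ 1.194; 4 = 3.70 / 2.65 ≈ 1.396.
|Δ from 1.333|: 1 0.009; 2 0.025; 3 0.139; 4 0.063.

1, 2, 4, 3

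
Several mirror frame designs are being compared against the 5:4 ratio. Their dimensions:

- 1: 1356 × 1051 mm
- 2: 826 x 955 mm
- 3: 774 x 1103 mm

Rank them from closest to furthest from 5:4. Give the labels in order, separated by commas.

1, 2, 3

1: 1356/1051 ≈ 1.290 → |1.290 − 1.250| = 0.040
2: 955/826 ≈ 1.156 → |1.156 − 1.250| = 0.094
3: 1103/774 ≈ 1.425 → |1.425 − 1.250| = 0.175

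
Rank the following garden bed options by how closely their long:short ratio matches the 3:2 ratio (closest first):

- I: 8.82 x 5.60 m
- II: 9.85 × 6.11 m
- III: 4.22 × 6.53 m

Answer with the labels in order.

III, I, II

I: 8.82/5.60 ≈ 1.575 → |1.575 − 1.500| = 0.075
II: 9.85/6.11 ≈ 1.612 → |1.612 − 1.500| = 0.112
III: 6.53/4.22 ≈ 1.547 → |1.547 − 1.500| = 0.047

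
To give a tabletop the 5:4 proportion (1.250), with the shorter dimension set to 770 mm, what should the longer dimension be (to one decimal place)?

5:4 = 1.25000.
Longer side = 770 × 1.25000 ≈ 962.500 → 962.5 mm.

962.5 mm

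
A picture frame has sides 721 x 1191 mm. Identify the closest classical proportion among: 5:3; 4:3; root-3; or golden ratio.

5:3

1191/721 ≈ 1.652. Nearest candidates are 5:3 (1.667, off by 0.015) and golden ratio (1.618, off by 0.034).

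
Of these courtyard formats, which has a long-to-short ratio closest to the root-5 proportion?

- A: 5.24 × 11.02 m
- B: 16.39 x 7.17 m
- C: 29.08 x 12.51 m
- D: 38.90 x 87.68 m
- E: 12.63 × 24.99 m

Ratios (long/short): A ≈ 2.103; B ≈ 2.286; C ≈ 2.325; D ≈ 2.254; E ≈ 1.979.
root-5 ≈ 2.236; option D is nearest (Δ 0.018).

D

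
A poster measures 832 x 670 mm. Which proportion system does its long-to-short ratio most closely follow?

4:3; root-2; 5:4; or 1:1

Ratio = 832 / 670 ≈ 1.242.
Distances: 4:3 1.333 (Δ 0.091); root-2 1.414 (Δ 0.172); 5:4 1.250 (Δ 0.008); 1:1 1.000 (Δ 0.242).

5:4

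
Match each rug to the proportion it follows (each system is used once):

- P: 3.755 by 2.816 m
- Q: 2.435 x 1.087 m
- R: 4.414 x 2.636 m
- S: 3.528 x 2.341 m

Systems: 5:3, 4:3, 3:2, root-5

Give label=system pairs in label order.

P=4:3, Q=root-5, R=5:3, S=3:2

P = 3.755/2.816 ≈ 1.333 → 4:3 (1.333)
Q = 2.435/1.087 ≈ 2.240 → root-5 (2.236)
R = 4.414/2.636 ≈ 1.675 → 5:3 (1.667)
S = 3.528/2.341 ≈ 1.507 → 3:2 (1.500)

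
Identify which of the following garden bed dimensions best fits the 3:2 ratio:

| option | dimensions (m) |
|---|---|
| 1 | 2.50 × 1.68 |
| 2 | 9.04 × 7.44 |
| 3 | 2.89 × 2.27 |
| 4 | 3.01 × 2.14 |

Target 3:2 ≈ 1.500.
1: 1.488 (Δ0.012)  2: 1.215 (Δ0.285)  3: 1.273 (Δ0.227)  4: 1.407 (Δ0.093)

1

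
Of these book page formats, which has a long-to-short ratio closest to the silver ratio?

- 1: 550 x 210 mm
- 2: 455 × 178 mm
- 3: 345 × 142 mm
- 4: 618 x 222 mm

Target silver ratio ≈ 2.414.
1: 2.619 (Δ0.205)  2: 2.556 (Δ0.142)  3: 2.430 (Δ0.016)  4: 2.784 (Δ0.370)

3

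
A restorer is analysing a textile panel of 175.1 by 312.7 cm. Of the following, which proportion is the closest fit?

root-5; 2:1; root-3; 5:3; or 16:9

16:9

Ratio = 312.7 / 175.1 ≈ 1.786.
Distances: root-5 2.236 (Δ 0.450); 2:1 2.000 (Δ 0.214); root-3 1.732 (Δ 0.054); 5:3 1.667 (Δ 0.119); 16:9 1.778 (Δ 0.008).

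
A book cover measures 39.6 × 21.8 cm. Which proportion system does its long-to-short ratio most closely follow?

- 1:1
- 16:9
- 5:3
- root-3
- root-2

16:9

39.6/21.8 ≈ 1.817. Nearest candidates are 16:9 (1.778, off by 0.039) and root-3 (1.732, off by 0.085).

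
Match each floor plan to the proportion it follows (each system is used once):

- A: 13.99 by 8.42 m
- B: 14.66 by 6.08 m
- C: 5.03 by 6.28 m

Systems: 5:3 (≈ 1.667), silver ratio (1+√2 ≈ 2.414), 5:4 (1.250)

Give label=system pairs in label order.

A = 13.99/8.42 ≈ 1.662 → 5:3 (1.667)
B = 14.66/6.08 ≈ 2.411 → silver ratio (2.414)
C = 6.28/5.03 ≈ 1.249 → 5:4 (1.250)

A=5:3, B=silver ratio, C=5:4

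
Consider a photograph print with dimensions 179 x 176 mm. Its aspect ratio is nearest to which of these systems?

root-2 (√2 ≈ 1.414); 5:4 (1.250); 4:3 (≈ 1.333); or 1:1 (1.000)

Ratio = 179 / 176 ≈ 1.017.
Distances: root-2 1.414 (Δ 0.397); 5:4 1.250 (Δ 0.233); 4:3 1.333 (Δ 0.316); 1:1 1.000 (Δ 0.017).

1:1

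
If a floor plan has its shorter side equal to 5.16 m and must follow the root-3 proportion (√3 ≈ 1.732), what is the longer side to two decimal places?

root-3 ≈ 1.73205.
Longer side = 5.16 × 1.73205 ≈ 8.9374 → 8.94 m.

8.94 m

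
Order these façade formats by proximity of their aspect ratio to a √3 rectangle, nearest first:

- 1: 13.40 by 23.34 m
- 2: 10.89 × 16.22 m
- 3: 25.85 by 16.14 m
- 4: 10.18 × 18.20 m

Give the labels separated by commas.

1, 4, 3, 2

Ratios: 1 = 23.34 / 13.40 ≈ 1.742; 2 = 16.22 / 10.89 ≈ 1.489; 3 = 25.85 / 16.14 ≈ 1.602; 4 = 18.20 / 10.18 ≈ 1.788.
|Δ from 1.732|: 1 0.010; 2 0.243; 3 0.130; 4 0.056.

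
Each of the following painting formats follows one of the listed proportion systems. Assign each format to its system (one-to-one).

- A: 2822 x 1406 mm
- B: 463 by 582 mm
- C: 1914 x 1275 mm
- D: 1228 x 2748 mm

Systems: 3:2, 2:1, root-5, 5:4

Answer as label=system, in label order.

Ratios: A ≈ 2.007; B ≈ 1.257; C ≈ 1.501; D ≈ 2.238.
Targets: 3:2 ≈ 1.500; 2:1 ≈ 2.000; root-5 ≈ 2.236; 5:4 ≈ 1.250.

A=2:1, B=5:4, C=3:2, D=root-5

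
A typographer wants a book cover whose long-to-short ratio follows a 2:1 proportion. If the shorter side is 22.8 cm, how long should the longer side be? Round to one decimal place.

2:1 = 2.00000.
Longer side = 22.8 × 2.00000 ≈ 45.600 → 45.6 cm.

45.6 cm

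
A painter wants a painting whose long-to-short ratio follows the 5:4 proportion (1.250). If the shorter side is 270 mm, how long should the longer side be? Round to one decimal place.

5:4 = 1.25000.
Longer side = 270 × 1.25000 ≈ 337.500 → 337.5 mm.

337.5 mm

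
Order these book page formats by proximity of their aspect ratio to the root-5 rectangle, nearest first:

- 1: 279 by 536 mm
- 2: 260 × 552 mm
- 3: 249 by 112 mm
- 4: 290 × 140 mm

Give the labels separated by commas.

1: 536/279 ≈ 1.921 → |1.921 − 2.236| = 0.315
2: 552/260 ≈ 2.123 → |2.123 − 2.236| = 0.113
3: 249/112 ≈ 2.223 → |2.223 − 2.236| = 0.013
4: 290/140 ≈ 2.071 → |2.071 − 2.236| = 0.165

3, 2, 4, 1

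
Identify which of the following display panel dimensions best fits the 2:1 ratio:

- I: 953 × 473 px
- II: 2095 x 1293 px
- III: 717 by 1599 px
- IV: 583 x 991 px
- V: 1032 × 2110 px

Ratios (long/short): I ≈ 2.015; II ≈ 1.620; III ≈ 2.230; IV ≈ 1.700; V ≈ 2.045.
2:1 ≈ 2.000; option I is nearest (Δ 0.015).

I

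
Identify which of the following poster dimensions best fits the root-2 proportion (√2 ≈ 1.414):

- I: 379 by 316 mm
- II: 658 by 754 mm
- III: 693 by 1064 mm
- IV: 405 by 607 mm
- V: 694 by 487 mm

Ratios (long/short): I ≈ 1.199; II ≈ 1.146; III ≈ 1.535; IV ≈ 1.499; V ≈ 1.425.
root-2 ≈ 1.414; option V is nearest (Δ 0.011).

V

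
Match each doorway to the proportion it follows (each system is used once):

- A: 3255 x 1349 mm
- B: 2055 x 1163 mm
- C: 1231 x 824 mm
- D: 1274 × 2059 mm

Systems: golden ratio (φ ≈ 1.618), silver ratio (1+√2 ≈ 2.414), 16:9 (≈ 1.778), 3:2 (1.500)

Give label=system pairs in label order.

A=silver ratio, B=16:9, C=3:2, D=golden ratio

A = 3255/1349 ≈ 2.413 → silver ratio (2.414)
B = 2055/1163 ≈ 1.767 → 16:9 (1.778)
C = 1231/824 ≈ 1.494 → 3:2 (1.500)
D = 2059/1274 ≈ 1.616 → golden ratio (1.618)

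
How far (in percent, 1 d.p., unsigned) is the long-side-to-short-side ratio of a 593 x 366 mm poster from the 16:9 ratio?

8.9%

Ratio = 593 / 366 ≈ 1.6202.
Ideal 16:9 ≈ 1.7778. |1.6202 − 1.7778| / 1.7778 ≈ 8.86% → 8.9%.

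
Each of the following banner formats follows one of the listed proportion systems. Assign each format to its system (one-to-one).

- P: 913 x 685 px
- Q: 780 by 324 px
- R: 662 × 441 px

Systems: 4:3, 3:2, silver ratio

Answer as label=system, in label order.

P=4:3, Q=silver ratio, R=3:2

Ratios: P ≈ 1.333; Q ≈ 2.407; R ≈ 1.501.
Targets: 4:3 ≈ 1.333; 3:2 ≈ 1.500; silver ratio ≈ 2.414.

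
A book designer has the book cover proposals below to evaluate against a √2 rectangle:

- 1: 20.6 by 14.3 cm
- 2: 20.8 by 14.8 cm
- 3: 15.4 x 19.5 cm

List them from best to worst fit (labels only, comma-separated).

Ratios: 1 = 20.6 / 14.3 ≈ 1.441; 2 = 20.8 / 14.8 ≈ 1.405; 3 = 19.5 / 15.4 ≈ 1.266.
|Δ from 1.414|: 1 0.027; 2 0.009; 3 0.148.

2, 1, 3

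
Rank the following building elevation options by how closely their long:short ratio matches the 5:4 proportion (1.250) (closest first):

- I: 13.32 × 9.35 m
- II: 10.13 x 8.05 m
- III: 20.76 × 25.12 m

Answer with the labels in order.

I: 13.32/9.35 ≈ 1.425 → |1.425 − 1.250| = 0.175
II: 10.13/8.05 ≈ 1.258 → |1.258 − 1.250| = 0.008
III: 25.12/20.76 ≈ 1.210 → |1.210 − 1.250| = 0.040

II, III, I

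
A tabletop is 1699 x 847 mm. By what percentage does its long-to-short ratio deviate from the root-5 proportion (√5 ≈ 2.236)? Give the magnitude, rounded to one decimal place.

Ratio = 1699 / 847 ≈ 2.0059.
Ideal root-5 ≈ 2.2361. |2.0059 − 2.2361| / 2.2361 ≈ 10.29% → 10.3%.

10.3%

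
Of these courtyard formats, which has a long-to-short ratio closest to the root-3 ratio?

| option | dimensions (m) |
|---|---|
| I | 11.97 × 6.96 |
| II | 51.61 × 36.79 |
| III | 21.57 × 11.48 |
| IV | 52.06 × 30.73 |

I

Ratios (long/short): I ≈ 1.720; II ≈ 1.403; III ≈ 1.879; IV ≈ 1.694.
root-3 ≈ 1.732; option I is nearest (Δ 0.012).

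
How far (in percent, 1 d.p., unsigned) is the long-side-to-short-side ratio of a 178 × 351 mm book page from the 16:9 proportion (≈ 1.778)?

10.9%

Ratio = 351 / 178 ≈ 1.9719.
Ideal 16:9 ≈ 1.7778. |1.9719 − 1.7778| / 1.7778 ≈ 10.92% → 10.9%.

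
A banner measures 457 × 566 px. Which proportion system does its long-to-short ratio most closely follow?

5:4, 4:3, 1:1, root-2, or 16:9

566/457 ≈ 1.239. Nearest candidates are 5:4 (1.250, off by 0.011) and 4:3 (1.333, off by 0.094).

5:4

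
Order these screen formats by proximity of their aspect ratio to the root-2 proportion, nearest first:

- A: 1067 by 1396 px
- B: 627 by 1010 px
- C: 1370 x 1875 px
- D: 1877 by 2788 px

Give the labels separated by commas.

C, D, A, B

A: 1396/1067 ≈ 1.308 → |1.308 − 1.414| = 0.106
B: 1010/627 ≈ 1.611 → |1.611 − 1.414| = 0.197
C: 1875/1370 ≈ 1.369 → |1.369 − 1.414| = 0.045
D: 2788/1877 ≈ 1.485 → |1.485 − 1.414| = 0.071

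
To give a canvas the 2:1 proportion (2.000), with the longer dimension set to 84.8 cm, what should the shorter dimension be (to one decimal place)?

42.4 cm

2:1 = 2.00000.
Shorter side = 84.8 ÷ 2.00000 ≈ 42.400 → 42.4 cm.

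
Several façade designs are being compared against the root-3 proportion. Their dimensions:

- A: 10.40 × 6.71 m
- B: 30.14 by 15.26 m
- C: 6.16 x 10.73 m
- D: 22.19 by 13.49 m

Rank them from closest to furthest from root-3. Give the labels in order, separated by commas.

A: 10.40/6.71 ≈ 1.550 → |1.550 − 1.732| = 0.182
B: 30.14/15.26 ≈ 1.975 → |1.975 − 1.732| = 0.243
C: 10.73/6.16 ≈ 1.742 → |1.742 − 1.732| = 0.010
D: 22.19/13.49 ≈ 1.645 → |1.645 − 1.732| = 0.087

C, D, A, B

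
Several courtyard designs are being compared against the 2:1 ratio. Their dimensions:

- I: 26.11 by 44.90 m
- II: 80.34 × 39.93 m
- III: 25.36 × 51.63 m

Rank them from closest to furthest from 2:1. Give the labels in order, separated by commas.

II, III, I

I: 44.90/26.11 ≈ 1.720 → |1.720 − 2.000| = 0.280
II: 80.34/39.93 ≈ 2.012 → |2.012 − 2.000| = 0.012
III: 51.63/25.36 ≈ 2.036 → |2.036 − 2.000| = 0.036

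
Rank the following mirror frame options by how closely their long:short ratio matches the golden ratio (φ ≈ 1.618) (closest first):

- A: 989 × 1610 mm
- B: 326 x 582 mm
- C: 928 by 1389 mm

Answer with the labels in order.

A, C, B

A: 1610/989 ≈ 1.628 → |1.628 − 1.618| = 0.010
B: 582/326 ≈ 1.785 → |1.785 − 1.618| = 0.167
C: 1389/928 ≈ 1.497 → |1.497 − 1.618| = 0.121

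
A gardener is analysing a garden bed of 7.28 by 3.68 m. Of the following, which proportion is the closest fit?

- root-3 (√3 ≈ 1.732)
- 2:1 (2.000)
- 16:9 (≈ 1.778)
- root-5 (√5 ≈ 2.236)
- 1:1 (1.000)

2:1

Ratio = 7.28 / 3.68 ≈ 1.978.
Distances: root-3 1.732 (Δ 0.246); 2:1 2.000 (Δ 0.022); 16:9 1.778 (Δ 0.200); root-5 2.236 (Δ 0.258); 1:1 1.000 (Δ 0.978).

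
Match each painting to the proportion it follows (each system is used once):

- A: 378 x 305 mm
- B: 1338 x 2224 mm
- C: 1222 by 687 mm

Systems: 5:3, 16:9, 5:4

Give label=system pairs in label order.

A = 378/305 ≈ 1.239 → 5:4 (1.250)
B = 2224/1338 ≈ 1.662 → 5:3 (1.667)
C = 1222/687 ≈ 1.779 → 16:9 (1.778)

A=5:4, B=5:3, C=16:9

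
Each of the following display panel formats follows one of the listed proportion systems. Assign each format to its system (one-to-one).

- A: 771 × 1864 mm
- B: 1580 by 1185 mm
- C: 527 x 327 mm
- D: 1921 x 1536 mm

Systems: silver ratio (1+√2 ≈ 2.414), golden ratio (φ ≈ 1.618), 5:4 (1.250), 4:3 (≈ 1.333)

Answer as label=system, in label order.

A=silver ratio, B=4:3, C=golden ratio, D=5:4

A = 1864/771 ≈ 2.418 → silver ratio (2.414)
B = 1580/1185 ≈ 1.333 → 4:3 (1.333)
C = 527/327 ≈ 1.612 → golden ratio (1.618)
D = 1921/1536 ≈ 1.251 → 5:4 (1.250)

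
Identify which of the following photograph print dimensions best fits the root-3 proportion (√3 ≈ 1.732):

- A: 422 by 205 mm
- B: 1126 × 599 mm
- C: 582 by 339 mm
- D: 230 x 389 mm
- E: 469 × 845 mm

Ratios (long/short): A ≈ 2.059; B ≈ 1.880; C ≈ 1.717; D ≈ 1.691; E ≈ 1.802.
root-3 ≈ 1.732; option C is nearest (Δ 0.015).

C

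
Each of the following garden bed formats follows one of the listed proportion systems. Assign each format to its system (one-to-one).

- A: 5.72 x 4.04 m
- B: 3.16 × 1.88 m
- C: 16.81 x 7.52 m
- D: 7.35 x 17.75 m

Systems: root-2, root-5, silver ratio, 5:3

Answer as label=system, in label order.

A=root-2, B=5:3, C=root-5, D=silver ratio

Ratios: A ≈ 1.416; B ≈ 1.681; C ≈ 2.235; D ≈ 2.415.
Targets: root-2 ≈ 1.414; root-5 ≈ 2.236; silver ratio ≈ 2.414; 5:3 ≈ 1.667.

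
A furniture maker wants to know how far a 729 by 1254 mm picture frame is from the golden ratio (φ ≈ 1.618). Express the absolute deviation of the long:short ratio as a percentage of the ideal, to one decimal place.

6.3%

Ratio = 1254 / 729 ≈ 1.7202.
Ideal golden ratio ≈ 1.6180. |1.7202 − 1.6180| / 1.6180 ≈ 6.32% → 6.3%.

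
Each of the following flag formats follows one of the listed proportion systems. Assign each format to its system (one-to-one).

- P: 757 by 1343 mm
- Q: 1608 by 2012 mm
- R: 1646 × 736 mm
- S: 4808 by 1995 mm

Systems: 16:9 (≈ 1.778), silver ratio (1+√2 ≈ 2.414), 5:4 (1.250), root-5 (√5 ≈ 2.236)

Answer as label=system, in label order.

P = 1343/757 ≈ 1.774 → 16:9 (1.778)
Q = 2012/1608 ≈ 1.251 → 5:4 (1.250)
R = 1646/736 ≈ 2.236 → root-5 (2.236)
S = 4808/1995 ≈ 2.410 → silver ratio (2.414)

P=16:9, Q=5:4, R=root-5, S=silver ratio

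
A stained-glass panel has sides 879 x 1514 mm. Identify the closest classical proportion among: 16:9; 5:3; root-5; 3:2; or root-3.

root-3

Ratio = 1514 / 879 ≈ 1.722.
Distances: 16:9 1.778 (Δ 0.056); 5:3 1.667 (Δ 0.055); root-5 2.236 (Δ 0.514); 3:2 1.500 (Δ 0.222); root-3 1.732 (Δ 0.010).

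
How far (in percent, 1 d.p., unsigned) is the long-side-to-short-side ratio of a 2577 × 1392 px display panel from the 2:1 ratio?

7.4%

Ratio = 2577 / 1392 ≈ 1.8513.
Ideal 2:1 = 2.0000. |1.8513 − 2.0000| / 2.0000 ≈ 7.44% → 7.4%.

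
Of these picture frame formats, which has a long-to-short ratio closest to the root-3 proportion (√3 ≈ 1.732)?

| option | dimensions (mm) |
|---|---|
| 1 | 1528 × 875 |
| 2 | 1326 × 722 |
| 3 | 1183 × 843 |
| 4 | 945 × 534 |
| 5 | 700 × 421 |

Ratios (long/short): 1 ≈ 1.746; 2 ≈ 1.837; 3 ≈ 1.403; 4 ≈ 1.770; 5 ≈ 1.663.
root-3 ≈ 1.732; option 1 is nearest (Δ 0.014).

1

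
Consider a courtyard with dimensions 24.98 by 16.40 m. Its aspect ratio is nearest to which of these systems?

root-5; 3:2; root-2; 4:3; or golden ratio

24.98/16.40 ≈ 1.523. Nearest candidates are 3:2 (1.500, off by 0.023) and golden ratio (1.618, off by 0.095).

3:2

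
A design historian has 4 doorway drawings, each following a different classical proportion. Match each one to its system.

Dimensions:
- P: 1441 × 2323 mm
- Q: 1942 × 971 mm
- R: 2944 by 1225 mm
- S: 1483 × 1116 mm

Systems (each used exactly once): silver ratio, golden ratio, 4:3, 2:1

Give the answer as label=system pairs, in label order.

Ratios: P ≈ 1.612; Q ≈ 2.000; R ≈ 2.403; S ≈ 1.329.
Targets: silver ratio ≈ 2.414; golden ratio ≈ 1.618; 4:3 ≈ 1.333; 2:1 ≈ 2.000.

P=golden ratio, Q=2:1, R=silver ratio, S=4:3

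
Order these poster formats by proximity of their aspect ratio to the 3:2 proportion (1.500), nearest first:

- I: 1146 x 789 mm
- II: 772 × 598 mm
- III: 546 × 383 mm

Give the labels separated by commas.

I, III, II

I: 1146/789 ≈ 1.452 → |1.452 − 1.500| = 0.048
II: 772/598 ≈ 1.291 → |1.291 − 1.500| = 0.209
III: 546/383 ≈ 1.426 → |1.426 − 1.500| = 0.074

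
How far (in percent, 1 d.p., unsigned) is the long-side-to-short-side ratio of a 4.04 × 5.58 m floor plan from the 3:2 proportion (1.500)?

7.9%

Ratio = 5.58 / 4.04 ≈ 1.3812.
Ideal 3:2 = 1.5000. |1.3812 − 1.5000| / 1.5000 ≈ 7.92% → 7.9%.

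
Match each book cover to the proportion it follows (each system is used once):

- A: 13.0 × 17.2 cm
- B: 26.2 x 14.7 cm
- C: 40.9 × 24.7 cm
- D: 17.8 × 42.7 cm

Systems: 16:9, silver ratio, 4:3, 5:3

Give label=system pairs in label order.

Ratios: A ≈ 1.323; B ≈ 1.782; C ≈ 1.656; D ≈ 2.399.
Targets: 16:9 ≈ 1.778; silver ratio ≈ 2.414; 4:3 ≈ 1.333; 5:3 ≈ 1.667.

A=4:3, B=16:9, C=5:3, D=silver ratio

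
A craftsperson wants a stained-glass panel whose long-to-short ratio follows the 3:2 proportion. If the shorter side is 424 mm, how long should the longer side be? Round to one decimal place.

636.0 mm

3:2 = 1.50000.
Longer side = 424 × 1.50000 ≈ 636.000 → 636.0 mm.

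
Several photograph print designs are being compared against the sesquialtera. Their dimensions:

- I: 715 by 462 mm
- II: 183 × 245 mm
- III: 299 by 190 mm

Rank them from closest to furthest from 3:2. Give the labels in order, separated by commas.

I, III, II

I: 715/462 ≈ 1.548 → |1.548 − 1.500| = 0.048
II: 245/183 ≈ 1.339 → |1.339 − 1.500| = 0.161
III: 299/190 ≈ 1.574 → |1.574 − 1.500| = 0.074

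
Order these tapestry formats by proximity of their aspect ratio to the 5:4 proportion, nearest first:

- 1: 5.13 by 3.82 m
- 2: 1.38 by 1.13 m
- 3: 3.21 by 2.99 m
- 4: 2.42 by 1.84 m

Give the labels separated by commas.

Ratios: 1 = 5.13 / 3.82 ≈ 1.343; 2 = 1.38 / 1.13 ≈ 1.221; 3 = 3.21 / 2.99 ≈ 1.074; 4 = 2.42 / 1.84 ≈ 1.315.
|Δ from 1.250|: 1 0.093; 2 0.029; 3 0.176; 4 0.065.

2, 4, 1, 3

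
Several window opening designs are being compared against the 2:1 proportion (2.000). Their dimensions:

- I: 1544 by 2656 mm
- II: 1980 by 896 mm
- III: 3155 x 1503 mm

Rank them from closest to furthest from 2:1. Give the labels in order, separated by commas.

Ratios: I = 2656 / 1544 ≈ 1.720; II = 1980 / 896 ≈ 2.210; III = 3155 / 1503 ≈ 2.099.
|Δ from 2.000|: I 0.280; II 0.210; III 0.099.

III, II, I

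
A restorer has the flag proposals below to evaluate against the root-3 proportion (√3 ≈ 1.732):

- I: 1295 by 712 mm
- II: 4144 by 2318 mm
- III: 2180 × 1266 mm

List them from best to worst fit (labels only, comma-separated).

III, II, I

I: 1295/712 ≈ 1.819 → |1.819 − 1.732| = 0.087
II: 4144/2318 ≈ 1.788 → |1.788 − 1.732| = 0.056
III: 2180/1266 ≈ 1.722 → |1.722 − 1.732| = 0.010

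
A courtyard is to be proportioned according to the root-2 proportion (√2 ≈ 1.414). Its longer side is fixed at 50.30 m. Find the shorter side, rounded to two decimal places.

35.57 m

root-2 ≈ 1.41421.
Shorter side = 50.30 ÷ 1.41421 ≈ 35.5676 → 35.57 m.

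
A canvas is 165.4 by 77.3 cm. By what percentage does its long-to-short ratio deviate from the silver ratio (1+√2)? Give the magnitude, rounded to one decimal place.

Ratio = 165.4 / 77.3 ≈ 2.1397.
Ideal silver ratio ≈ 2.4142. |2.1397 − 2.4142| / 2.4142 ≈ 11.37% → 11.4%.

11.4%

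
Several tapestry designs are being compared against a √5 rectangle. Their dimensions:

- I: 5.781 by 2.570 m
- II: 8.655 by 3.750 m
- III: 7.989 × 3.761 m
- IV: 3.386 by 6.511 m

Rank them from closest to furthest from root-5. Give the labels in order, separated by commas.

I, II, III, IV

Ratios: I = 5.781 / 2.570 ≈ 2.249; II = 8.655 / 3.750 ≈ 2.308; III = 7.989 / 3.761 ≈ 2.124; IV = 6.511 / 3.386 ≈ 1.923.
|Δ from 2.236|: I 0.013; II 0.072; III 0.112; IV 0.313.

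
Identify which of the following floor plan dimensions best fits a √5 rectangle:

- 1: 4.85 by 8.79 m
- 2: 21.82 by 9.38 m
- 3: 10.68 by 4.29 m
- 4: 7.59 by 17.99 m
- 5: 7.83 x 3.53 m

5

Target root-5 ≈ 2.236.
1: 1.812 (Δ0.424)  2: 2.326 (Δ0.090)  3: 2.490 (Δ0.254)  4: 2.370 (Δ0.134)  5: 2.218 (Δ0.018)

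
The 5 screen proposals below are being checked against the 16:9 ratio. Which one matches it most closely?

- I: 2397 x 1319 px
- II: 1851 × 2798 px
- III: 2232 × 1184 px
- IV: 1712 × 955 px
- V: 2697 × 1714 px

IV

Ratios (long/short): I ≈ 1.817; II ≈ 1.512; III ≈ 1.885; IV ≈ 1.793; V ≈ 1.574.
16:9 ≈ 1.778; option IV is nearest (Δ 0.015).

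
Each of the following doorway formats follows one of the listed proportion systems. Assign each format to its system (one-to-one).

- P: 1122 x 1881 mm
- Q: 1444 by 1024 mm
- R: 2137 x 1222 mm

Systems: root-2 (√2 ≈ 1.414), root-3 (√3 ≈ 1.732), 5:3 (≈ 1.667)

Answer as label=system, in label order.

P=5:3, Q=root-2, R=root-3

Ratios: P ≈ 1.676; Q ≈ 1.410; R ≈ 1.749.
Targets: root-2 ≈ 1.414; root-3 ≈ 1.732; 5:3 ≈ 1.667.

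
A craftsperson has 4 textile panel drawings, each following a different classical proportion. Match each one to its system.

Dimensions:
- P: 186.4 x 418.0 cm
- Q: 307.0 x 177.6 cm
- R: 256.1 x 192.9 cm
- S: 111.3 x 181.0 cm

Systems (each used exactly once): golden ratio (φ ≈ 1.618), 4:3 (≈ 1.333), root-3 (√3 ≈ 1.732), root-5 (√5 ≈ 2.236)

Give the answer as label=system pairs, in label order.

P = 418.0/186.4 ≈ 2.242 → root-5 (2.236)
Q = 307.0/177.6 ≈ 1.729 → root-3 (1.732)
R = 256.1/192.9 ≈ 1.328 → 4:3 (1.333)
S = 181.0/111.3 ≈ 1.626 → golden ratio (1.618)

P=root-5, Q=root-3, R=4:3, S=golden ratio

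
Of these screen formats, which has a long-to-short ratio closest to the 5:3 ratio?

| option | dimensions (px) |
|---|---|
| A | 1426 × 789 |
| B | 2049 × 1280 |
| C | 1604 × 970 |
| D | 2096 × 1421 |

C

Target 5:3 ≈ 1.667.
A: 1.807 (Δ0.140)  B: 1.601 (Δ0.066)  C: 1.654 (Δ0.013)  D: 1.475 (Δ0.192)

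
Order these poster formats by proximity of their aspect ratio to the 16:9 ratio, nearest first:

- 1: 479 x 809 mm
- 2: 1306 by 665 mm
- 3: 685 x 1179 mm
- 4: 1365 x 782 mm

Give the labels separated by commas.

4, 3, 1, 2

1: 809/479 ≈ 1.689 → |1.689 − 1.778| = 0.089
2: 1306/665 ≈ 1.964 → |1.964 − 1.778| = 0.186
3: 1179/685 ≈ 1.721 → |1.721 − 1.778| = 0.057
4: 1365/782 ≈ 1.746 → |1.746 − 1.778| = 0.032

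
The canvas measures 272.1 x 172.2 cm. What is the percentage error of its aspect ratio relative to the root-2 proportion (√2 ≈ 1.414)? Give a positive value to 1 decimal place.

11.7%

Ratio = 272.1 / 172.2 ≈ 1.5801.
Ideal root-2 ≈ 1.4142. |1.5801 − 1.4142| / 1.4142 ≈ 11.73% → 11.7%.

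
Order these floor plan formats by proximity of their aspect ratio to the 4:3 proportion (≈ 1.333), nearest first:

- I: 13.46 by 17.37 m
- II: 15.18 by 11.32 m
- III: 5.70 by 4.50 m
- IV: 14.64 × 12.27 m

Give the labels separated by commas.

Ratios: I = 17.37 / 13.46 ≈ 1.290; II = 15.18 / 11.32 ≈ 1.341; III = 5.70 / 4.50 ≈ 1.267; IV = 14.64 / 12.27 ≈ 1.193.
|Δ from 1.333|: I 0.043; II 0.008; III 0.066; IV 0.140.

II, I, III, IV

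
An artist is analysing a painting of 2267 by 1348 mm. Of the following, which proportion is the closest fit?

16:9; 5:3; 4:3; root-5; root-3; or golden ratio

Ratio = 2267 / 1348 ≈ 1.682.
Distances: 16:9 1.778 (Δ 0.096); 5:3 1.667 (Δ 0.015); 4:3 1.333 (Δ 0.349); root-5 2.236 (Δ 0.554); root-3 1.732 (Δ 0.050); golden ratio 1.618 (Δ 0.064).

5:3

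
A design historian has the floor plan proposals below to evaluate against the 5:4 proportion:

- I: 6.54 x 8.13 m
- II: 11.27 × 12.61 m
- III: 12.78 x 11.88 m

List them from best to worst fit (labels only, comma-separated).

Ratios: I = 8.13 / 6.54 ≈ 1.243; II = 12.61 / 11.27 ≈ 1.119; III = 12.78 / 11.88 ≈ 1.076.
|Δ from 1.250|: I 0.007; II 0.131; III 0.174.

I, II, III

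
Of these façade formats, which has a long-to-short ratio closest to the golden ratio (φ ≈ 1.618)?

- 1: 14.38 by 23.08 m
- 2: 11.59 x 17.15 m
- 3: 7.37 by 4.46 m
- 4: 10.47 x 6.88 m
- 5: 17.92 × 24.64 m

1

Ratios (long/short): 1 ≈ 1.605; 2 ≈ 1.480; 3 ≈ 1.652; 4 ≈ 1.522; 5 ≈ 1.375.
golden ratio ≈ 1.618; option 1 is nearest (Δ 0.013).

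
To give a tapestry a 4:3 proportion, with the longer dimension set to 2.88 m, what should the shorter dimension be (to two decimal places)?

4:3 ≈ 1.33333.
Shorter side = 2.88 ÷ 1.33333 ≈ 2.1600 → 2.16 m.

2.16 m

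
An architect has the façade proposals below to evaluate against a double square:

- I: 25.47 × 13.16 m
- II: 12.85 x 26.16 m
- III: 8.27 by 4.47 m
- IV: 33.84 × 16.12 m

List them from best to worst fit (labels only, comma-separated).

II, I, IV, III

Ratios: I = 25.47 / 13.16 ≈ 1.935; II = 26.16 / 12.85 ≈ 2.036; III = 8.27 / 4.47 ≈ 1.850; IV = 33.84 / 16.12 ≈ 2.099.
|Δ from 2.000|: I 0.065; II 0.036; III 0.150; IV 0.099.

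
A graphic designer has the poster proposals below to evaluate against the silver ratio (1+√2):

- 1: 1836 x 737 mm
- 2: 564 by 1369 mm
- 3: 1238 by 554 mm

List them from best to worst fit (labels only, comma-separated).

2, 1, 3

1: 1836/737 ≈ 2.491 → |2.491 − 2.414| = 0.077
2: 1369/564 ≈ 2.427 → |2.427 − 2.414| = 0.013
3: 1238/554 ≈ 2.235 → |2.235 − 2.414| = 0.179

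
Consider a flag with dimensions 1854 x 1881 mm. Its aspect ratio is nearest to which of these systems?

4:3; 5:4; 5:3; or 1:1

1:1

1881/1854 ≈ 1.015. Nearest candidates are 1:1 (1.000, off by 0.015) and 5:4 (1.250, off by 0.235).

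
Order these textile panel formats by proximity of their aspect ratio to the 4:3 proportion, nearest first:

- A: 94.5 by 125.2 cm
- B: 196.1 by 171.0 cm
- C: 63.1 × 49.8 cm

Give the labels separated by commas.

A, C, B

A: 125.2/94.5 ≈ 1.325 → |1.325 − 1.333| = 0.008
B: 196.1/171.0 ≈ 1.147 → |1.147 − 1.333| = 0.186
C: 63.1/49.8 ≈ 1.267 → |1.267 − 1.333| = 0.066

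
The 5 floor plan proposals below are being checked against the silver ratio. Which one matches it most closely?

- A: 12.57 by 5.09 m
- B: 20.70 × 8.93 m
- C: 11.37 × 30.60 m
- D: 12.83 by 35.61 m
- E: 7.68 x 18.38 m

Ratios (long/short): A ≈ 2.470; B ≈ 2.318; C ≈ 2.691; D ≈ 2.776; E ≈ 2.393.
silver ratio ≈ 2.414; option E is nearest (Δ 0.021).

E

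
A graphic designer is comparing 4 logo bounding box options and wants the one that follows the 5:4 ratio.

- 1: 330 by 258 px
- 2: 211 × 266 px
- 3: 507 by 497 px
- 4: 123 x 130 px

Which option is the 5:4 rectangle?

Target 5:4 ≈ 1.250.
1: 1.279 (Δ0.029)  2: 1.261 (Δ0.011)  3: 1.020 (Δ0.230)  4: 1.057 (Δ0.193)

2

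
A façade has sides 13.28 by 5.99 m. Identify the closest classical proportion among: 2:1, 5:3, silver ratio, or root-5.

root-5

13.28/5.99 ≈ 2.217. Nearest candidates are root-5 (2.236, off by 0.019) and silver ratio (2.414, off by 0.197).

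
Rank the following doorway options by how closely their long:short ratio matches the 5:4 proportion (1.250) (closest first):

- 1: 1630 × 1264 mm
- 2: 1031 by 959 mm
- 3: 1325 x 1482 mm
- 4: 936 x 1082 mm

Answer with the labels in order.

1, 4, 3, 2

Ratios: 1 = 1630 / 1264 ≈ 1.290; 2 = 1031 / 959 ≈ 1.075; 3 = 1482 / 1325 ≈ 1.118; 4 = 1082 / 936 ≈ 1.156.
|Δ from 1.250|: 1 0.040; 2 0.175; 3 0.132; 4 0.094.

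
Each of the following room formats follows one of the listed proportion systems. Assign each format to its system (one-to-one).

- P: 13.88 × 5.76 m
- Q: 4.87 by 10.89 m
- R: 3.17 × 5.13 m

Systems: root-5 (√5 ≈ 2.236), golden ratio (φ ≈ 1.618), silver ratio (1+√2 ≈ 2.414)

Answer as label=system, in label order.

P=silver ratio, Q=root-5, R=golden ratio

Ratios: P ≈ 2.410; Q ≈ 2.236; R ≈ 1.618.
Targets: root-5 ≈ 2.236; golden ratio ≈ 1.618; silver ratio ≈ 2.414.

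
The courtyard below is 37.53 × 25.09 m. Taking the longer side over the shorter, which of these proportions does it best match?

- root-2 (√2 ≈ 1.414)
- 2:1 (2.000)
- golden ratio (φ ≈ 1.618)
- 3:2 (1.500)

3:2

37.53/25.09 ≈ 1.496. Nearest candidates are 3:2 (1.500, off by 0.004) and root-2 (1.414, off by 0.082).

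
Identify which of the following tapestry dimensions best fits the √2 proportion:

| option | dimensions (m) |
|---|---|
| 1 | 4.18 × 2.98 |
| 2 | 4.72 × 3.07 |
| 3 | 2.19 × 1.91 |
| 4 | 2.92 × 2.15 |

1

Ratios (long/short): 1 ≈ 1.403; 2 ≈ 1.537; 3 ≈ 1.147; 4 ≈ 1.358.
root-2 ≈ 1.414; option 1 is nearest (Δ 0.011).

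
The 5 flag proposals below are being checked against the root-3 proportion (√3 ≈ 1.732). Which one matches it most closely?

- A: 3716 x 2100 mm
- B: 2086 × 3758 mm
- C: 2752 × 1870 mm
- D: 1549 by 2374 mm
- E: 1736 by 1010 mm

Ratios (long/short): A ≈ 1.770; B ≈ 1.802; C ≈ 1.472; D ≈ 1.533; E ≈ 1.719.
root-3 ≈ 1.732; option E is nearest (Δ 0.013).

E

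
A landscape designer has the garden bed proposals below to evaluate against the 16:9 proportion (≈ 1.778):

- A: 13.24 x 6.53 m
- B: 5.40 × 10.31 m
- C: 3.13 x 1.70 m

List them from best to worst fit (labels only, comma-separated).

C, B, A

Ratios: A = 13.24 / 6.53 ≈ 2.028; B = 10.31 / 5.40 ≈ 1.909; C = 3.13 / 1.70 ≈ 1.841.
|Δ from 1.778|: A 0.250; B 0.131; C 0.063.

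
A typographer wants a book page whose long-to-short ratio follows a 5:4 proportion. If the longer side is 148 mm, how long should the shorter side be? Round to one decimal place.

118.4 mm

5:4 = 1.25000.
Shorter side = 148 ÷ 1.25000 ≈ 118.400 → 118.4 mm.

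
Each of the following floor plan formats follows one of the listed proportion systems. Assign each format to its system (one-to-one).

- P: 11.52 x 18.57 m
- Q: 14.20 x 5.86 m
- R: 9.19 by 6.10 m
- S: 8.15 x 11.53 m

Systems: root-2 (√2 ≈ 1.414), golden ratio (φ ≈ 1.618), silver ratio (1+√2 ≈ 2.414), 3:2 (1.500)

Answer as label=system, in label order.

P=golden ratio, Q=silver ratio, R=3:2, S=root-2

P = 18.57/11.52 ≈ 1.612 → golden ratio (1.618)
Q = 14.20/5.86 ≈ 2.423 → silver ratio (2.414)
R = 9.19/6.10 ≈ 1.507 → 3:2 (1.500)
S = 11.53/8.15 ≈ 1.415 → root-2 (1.414)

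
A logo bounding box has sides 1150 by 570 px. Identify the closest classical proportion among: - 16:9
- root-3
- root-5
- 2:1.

2:1

Ratio = 1150 / 570 ≈ 2.018.
Distances: 16:9 1.778 (Δ 0.240); root-3 1.732 (Δ 0.286); root-5 2.236 (Δ 0.218); 2:1 2.000 (Δ 0.018).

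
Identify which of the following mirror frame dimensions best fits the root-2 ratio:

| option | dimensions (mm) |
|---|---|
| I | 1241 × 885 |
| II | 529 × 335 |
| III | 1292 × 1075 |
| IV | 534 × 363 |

Ratios (long/short): I ≈ 1.402; II ≈ 1.579; III ≈ 1.202; IV ≈ 1.471.
root-2 ≈ 1.414; option I is nearest (Δ 0.012).

I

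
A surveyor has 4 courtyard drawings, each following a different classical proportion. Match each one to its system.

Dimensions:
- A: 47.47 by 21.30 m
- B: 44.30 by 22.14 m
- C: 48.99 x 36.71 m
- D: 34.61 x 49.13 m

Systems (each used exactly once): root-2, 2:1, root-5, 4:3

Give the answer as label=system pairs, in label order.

Ratios: A ≈ 2.229; B ≈ 2.001; C ≈ 1.335; D ≈ 1.420.
Targets: root-2 ≈ 1.414; 2:1 ≈ 2.000; root-5 ≈ 2.236; 4:3 ≈ 1.333.

A=root-5, B=2:1, C=4:3, D=root-2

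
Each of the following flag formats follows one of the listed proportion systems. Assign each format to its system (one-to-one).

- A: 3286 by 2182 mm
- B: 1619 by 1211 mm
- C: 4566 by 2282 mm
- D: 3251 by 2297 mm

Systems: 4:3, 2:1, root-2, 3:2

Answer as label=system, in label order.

A=3:2, B=4:3, C=2:1, D=root-2

A = 3286/2182 ≈ 1.506 → 3:2 (1.500)
B = 1619/1211 ≈ 1.337 → 4:3 (1.333)
C = 4566/2282 ≈ 2.001 → 2:1 (2.000)
D = 3251/2297 ≈ 1.415 → root-2 (1.414)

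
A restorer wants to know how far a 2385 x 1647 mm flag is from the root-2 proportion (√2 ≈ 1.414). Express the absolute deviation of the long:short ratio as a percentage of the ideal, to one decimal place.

2.4%

Ratio = 2385 / 1647 ≈ 1.4481.
Ideal root-2 ≈ 1.4142. |1.4481 − 1.4142| / 1.4142 ≈ 2.40% → 2.4%.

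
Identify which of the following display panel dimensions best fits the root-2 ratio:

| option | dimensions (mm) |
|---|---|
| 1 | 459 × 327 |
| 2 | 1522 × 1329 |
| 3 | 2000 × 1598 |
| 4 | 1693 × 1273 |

1

Target root-2 ≈ 1.414.
1: 1.404 (Δ0.010)  2: 1.145 (Δ0.269)  3: 1.252 (Δ0.162)  4: 1.330 (Δ0.084)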